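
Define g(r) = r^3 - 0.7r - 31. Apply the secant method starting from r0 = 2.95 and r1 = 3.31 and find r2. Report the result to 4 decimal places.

g(2.95) = -7.392625, g(3.31) = 2.947691
r2 = 3.310000 − 2.947691·(3.310000 − 2.950000) / (2.947691 − (-7.392625)) = 3.310000 − (1.061169)/(10.340316) = 3.207376

3.2074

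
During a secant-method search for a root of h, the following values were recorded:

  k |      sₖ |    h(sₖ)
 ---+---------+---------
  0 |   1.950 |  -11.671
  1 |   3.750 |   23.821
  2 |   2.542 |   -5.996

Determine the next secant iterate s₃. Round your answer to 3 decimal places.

2.785

s₃ = 2.542 − (-5.996)·(2.542 − 3.750) / (-5.996 − 23.821)
   = 2.542 − (7.24317)/(-29.81700) = 2.78492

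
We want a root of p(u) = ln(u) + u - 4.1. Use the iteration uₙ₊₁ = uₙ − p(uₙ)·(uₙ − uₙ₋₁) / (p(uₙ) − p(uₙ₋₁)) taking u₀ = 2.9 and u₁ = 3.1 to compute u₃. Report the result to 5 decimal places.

p(2.9) = -0.1352893, p(3.1) = 0.1314021
u₂ = 3.1000000 − 0.1314021·(3.1000000 − 2.9000000) / (0.1314021 − (-0.1352893)) = 3.1000000 − (0.0262804)/(0.2666914) = 3.0014575
p(3.0014575) = 0.0005556
u₃ = 3.0014575 − 0.0005556·(3.0014575 − 3.1000000) / (0.0005556 − 0.1314021) = 3.0014575 − (-0.0000547)/(-0.1308465) = 3.0010391

3.00104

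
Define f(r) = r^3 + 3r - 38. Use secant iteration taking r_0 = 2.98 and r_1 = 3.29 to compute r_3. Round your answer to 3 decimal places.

3.065

f(2.98) = -2.59641, f(3.29) = 7.48129
r_2 = 3.29000 − 7.48129·(3.29000 − 2.98000) / (7.48129 − (-2.59641)) = 3.29000 − (2.31920)/(10.07770) = 3.05987
f(3.05987) = -0.17148
r_3 = 3.05987 − (-0.17148)·(3.05987 − 3.29000) / (-0.17148 − 7.48129) = 3.05987 − (0.03946)/(-7.65277) = 3.06502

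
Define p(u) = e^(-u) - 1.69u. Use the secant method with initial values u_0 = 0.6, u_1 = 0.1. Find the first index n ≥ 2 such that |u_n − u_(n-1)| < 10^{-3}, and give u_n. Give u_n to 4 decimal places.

p(0.6) = -0.465188, p(0.1) = 0.735837
u_2 = 0.100000 − 0.735837·(-0.500000)/(1.201026) = 0.406337;  |Δ| = 0.306337
p(0.406337) = -0.020624
u_3 = 0.406337 − (-0.020624)·(0.306337)/(-0.756461) = 0.397985;  |Δ| = 0.008352
p(0.397985) = -0.000923
u_4 = 0.397985 − (-0.000923)·(-0.008352)/(0.019701) = 0.397594;  |Δ| = 0.000391
|u_4 − u_3| = 0.000391 < 10^{-3}

n = 4, u_n = 0.3976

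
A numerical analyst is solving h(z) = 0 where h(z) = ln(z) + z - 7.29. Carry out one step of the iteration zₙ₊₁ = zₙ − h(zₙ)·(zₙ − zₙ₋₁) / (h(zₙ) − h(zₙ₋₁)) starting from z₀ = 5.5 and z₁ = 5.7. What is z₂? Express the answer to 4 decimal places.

5.5723

h(5.5) = -0.085252, h(5.7) = 0.150466
z₂ = 5.700000 − 0.150466·(5.700000 − 5.500000) / (0.150466 − (-0.085252)) = 5.700000 − (0.030093)/(0.235718) = 5.572334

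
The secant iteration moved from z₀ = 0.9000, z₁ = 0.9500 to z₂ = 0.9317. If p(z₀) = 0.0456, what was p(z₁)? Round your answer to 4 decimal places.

-0.0263

The secant line through (0.9000, 0.0456) and (0.9500, p(z₁)) crosses zero at z₂ = 0.9317.
So (0.9000, 0.0456), (0.9500, p(z₁)), (0.9317, 0) are collinear:
p(z₁) = 0.0456 · (0.9500 − 0.9317) / (0.9000 − 0.9317) = 0.0456 · (0.018300)/(-0.031700) = -0.026324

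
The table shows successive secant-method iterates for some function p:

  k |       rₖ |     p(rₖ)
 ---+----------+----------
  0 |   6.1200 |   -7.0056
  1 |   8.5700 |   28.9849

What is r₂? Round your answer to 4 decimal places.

r₂ = 8.5700 − 28.9849·(8.5700 − 6.1200) / (28.9849 − (-7.0056))
   = 8.5700 − (71.013005)/(35.990500) = 6.596896

6.5969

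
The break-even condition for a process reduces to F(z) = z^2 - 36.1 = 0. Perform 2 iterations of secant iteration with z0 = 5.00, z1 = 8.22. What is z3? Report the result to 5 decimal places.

F(5.00) = -11.1000000, F(8.22) = 31.4684000
z2 = 8.2200000 − 31.4684000·(8.2200000 − 5.0000000) / (31.4684000 − (-11.1000000)) = 8.2200000 − (101.3282480)/(42.5684000) = 5.8396369
F(5.8396369) = -1.9986407
z3 = 5.8396369 − (-1.9986407)·(5.8396369 − 8.2200000) / (-1.9986407 − 31.4684000) = 5.8396369 − (4.7574906)/(-33.4670407) = 5.9817914

5.98179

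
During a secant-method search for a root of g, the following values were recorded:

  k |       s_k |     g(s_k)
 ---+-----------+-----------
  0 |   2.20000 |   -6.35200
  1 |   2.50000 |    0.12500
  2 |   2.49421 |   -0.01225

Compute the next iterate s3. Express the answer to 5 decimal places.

s3 = 2.49421 − (-0.01225)·(2.49421 − 2.50000) / (-0.01225 − 0.12500)
   = 2.49421 − (0.0000709)/(-0.1372500) = 2.4947268

2.49473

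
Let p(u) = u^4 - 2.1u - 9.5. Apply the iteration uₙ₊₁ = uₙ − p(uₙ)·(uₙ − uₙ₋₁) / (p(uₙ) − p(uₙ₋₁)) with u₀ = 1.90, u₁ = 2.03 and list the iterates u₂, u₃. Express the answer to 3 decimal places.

1.916, 1.918

p(1.90) = -0.45790, p(2.03) = 3.21882
u₂ = 2.03000 − 3.21882·(2.03000 − 1.90000) / (3.21882 − (-0.45790)) = 2.03000 − (0.41845)/(3.67672) = 1.91619
p(1.91619) = -0.04199
u₃ = 1.91619 − (-0.04199)·(1.91619 − 2.03000) / (-0.04199 − 3.21882) = 1.91619 − (0.00478)/(-3.26081) = 1.91766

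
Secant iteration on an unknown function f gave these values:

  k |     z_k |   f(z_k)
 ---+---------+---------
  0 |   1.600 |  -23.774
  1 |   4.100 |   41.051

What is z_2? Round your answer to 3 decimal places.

z_2 = 4.100 − 41.051·(4.100 − 1.600) / (41.051 − (-23.774))
   = 4.100 − (102.62750)/(64.82500) = 2.51685

2.517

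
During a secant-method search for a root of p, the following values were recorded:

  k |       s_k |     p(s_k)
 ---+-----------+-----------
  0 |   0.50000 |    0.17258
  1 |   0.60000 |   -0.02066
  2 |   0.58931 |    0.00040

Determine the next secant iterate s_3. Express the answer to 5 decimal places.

0.58951

s_3 = 0.58931 − 0.00040·(0.58931 − 0.60000) / (0.00040 − (-0.02066))
   = 0.58931 − (-0.0000043)/(0.0210600) = 0.5895130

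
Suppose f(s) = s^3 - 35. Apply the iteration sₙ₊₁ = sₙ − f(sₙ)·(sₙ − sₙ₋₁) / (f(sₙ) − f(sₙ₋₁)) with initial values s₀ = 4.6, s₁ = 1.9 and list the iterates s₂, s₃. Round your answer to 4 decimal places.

2.7398, 3.6241

f(4.6) = 62.336000, f(1.9) = -28.141000
s₂ = 1.900000 − (-28.141000)·(1.900000 − 4.600000) / (-28.141000 − 62.336000) = 1.900000 − (75.980700)/(-90.477000) = 2.739779
f(2.739779) = -14.434149
s₃ = 2.739779 − (-14.434149)·(2.739779 − 1.900000) / (-14.434149 − (-28.141000)) = 2.739779 − (-12.121498)/(13.706851) = 3.624118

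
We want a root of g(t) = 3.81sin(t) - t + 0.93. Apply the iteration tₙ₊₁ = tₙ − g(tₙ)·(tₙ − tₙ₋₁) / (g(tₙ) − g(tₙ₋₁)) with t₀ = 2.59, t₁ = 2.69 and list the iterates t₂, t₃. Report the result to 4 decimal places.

2.6676, 2.6679

g(2.59) = 0.336609, g(2.69) = -0.097319
t₂ = 2.690000 − (-0.097319)·(2.690000 − 2.590000) / (-0.097319 − 0.336609) = 2.690000 − (-0.009732)/(-0.433928) = 2.667572
g(2.667572) = 0.001566
t₃ = 2.667572 − 0.001566·(2.667572 − 2.690000) / (0.001566 − (-0.097319)) = 2.667572 − (-0.000035)/(0.098886) = 2.667928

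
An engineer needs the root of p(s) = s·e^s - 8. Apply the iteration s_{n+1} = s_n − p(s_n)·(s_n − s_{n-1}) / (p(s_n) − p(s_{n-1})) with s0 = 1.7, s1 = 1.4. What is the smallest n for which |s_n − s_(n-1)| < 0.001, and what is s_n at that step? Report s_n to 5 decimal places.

n = 5, s_n = 1.60581

p(1.7) = 1.3057106, p(1.4) = -2.3227200
s2 = 1.4000000 − (-2.3227200)·(-0.3000000)/(-3.6284306) = 1.5920434;  |Δ| = 0.1920434
p(1.5920434) = -0.1770503
s3 = 1.5920434 − (-0.1770503)·(0.1920434)/(2.1456698) = 1.6078898;  |Δ| = 0.0158465
p(1.6078898) = 0.0270133
s4 = 1.6078898 − 0.0270133·(0.0158465)/(0.2040636) = 1.6057921;  |Δ| = 0.0020977
p(1.6057921) = -0.0002578
s5 = 1.6057921 − (-0.0002578)·(-0.0020977)/(-0.0272711) = 1.6058120;  |Δ| = 0.0000198
|s5 − s4| = 0.0000198 < 0.001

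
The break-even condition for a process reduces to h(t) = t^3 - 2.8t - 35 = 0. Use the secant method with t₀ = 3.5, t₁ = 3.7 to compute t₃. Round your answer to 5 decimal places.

h(3.5) = -1.9250000, h(3.7) = 5.2930000
t₂ = 3.7000000 − 5.2930000·(3.7000000 − 3.5000000) / (5.2930000 − (-1.9250000)) = 3.7000000 − (1.0586000)/(7.2180000) = 3.5533389
h(3.5533389) = -0.0841206
t₃ = 3.5533389 − (-0.0841206)·(3.5533389 − 3.7000000) / (-0.0841206 − 5.2930000) = 3.5533389 − (0.0123372)/(-5.3771206) = 3.5556333

3.55563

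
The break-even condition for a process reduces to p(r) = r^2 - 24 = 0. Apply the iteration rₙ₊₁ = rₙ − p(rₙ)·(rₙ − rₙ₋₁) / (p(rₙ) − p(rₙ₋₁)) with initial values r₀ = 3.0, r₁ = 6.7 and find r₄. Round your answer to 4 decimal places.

p(3.0) = -15.000000, p(6.7) = 20.890000
r₂ = 6.700000 − 20.890000·(6.700000 − 3.000000) / (20.890000 − (-15.000000)) = 6.700000 − (77.293000)/(35.890000) = 4.546392
p(4.546392) = -3.330322
r₃ = 4.546392 − (-3.330322)·(4.546392 − 6.700000) / (-3.330322 − 20.890000) = 4.546392 − (7.172209)/(-24.220322) = 4.842515
p(4.842515) = -0.550045
r₄ = 4.842515 − (-0.550045)·(4.842515 − 4.546392) / (-0.550045 − (-3.330322)) = 4.842515 − (-0.162881)/(2.780277) = 4.901100

4.9011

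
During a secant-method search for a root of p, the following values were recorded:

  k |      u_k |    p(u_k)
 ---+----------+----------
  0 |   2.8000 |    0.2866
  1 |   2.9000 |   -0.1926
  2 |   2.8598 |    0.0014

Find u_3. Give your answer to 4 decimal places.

u_3 = 2.8598 − 0.0014·(2.8598 − 2.9000) / (0.0014 − (-0.1926))
   = 2.8598 − (-0.000056)/(0.194000) = 2.860090

2.8601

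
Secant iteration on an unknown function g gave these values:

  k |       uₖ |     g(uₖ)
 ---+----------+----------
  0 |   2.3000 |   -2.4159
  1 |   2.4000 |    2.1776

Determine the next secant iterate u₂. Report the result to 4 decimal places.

u₂ = 2.4000 − 2.1776·(2.4000 − 2.3000) / (2.1776 − (-2.4159))
   = 2.4000 − (0.217760)/(4.593500) = 2.352594

2.3526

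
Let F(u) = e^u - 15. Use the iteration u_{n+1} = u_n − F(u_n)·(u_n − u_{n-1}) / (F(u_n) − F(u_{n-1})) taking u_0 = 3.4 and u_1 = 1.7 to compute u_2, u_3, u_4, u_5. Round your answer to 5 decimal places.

F(3.4) = 14.9641000, F(1.7) = -9.5260526
u_2 = 1.7000000 − (-9.5260526)·(1.7000000 − 3.4000000) / (-9.5260526 − 14.9641000) = 1.7000000 − (16.1942894)/(-24.4901527) = 2.3612572
F(2.3612572) = -4.3957254
u_3 = 2.3612572 − (-4.3957254)·(2.3612572 − 1.7000000) / (-4.3957254 − (-9.5260526)) = 2.3612572 − (-2.9067050)/(5.1303272) = 2.9278302
F(2.9278302) = 3.6870395
u_4 = 2.9278302 − 3.6870395·(2.9278302 − 2.3612572) / (3.6870395 − (-4.3957254)) = 2.9278302 − (2.0889771)/(8.0827648) = 2.6693819
F(2.6693819) = -0.5689537
u_5 = 2.6693819 − (-0.5689537)·(2.6693819 − 2.9278302) / (-0.5689537 − 3.6870395) = 2.6693819 − (0.1470451)/(-4.2559932) = 2.7039320

2.36126, 2.92783, 2.66938, 2.70393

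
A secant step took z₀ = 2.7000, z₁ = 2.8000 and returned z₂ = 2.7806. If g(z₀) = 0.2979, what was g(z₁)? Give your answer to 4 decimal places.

The secant line through (2.7000, 0.2979) and (2.8000, g(z₁)) crosses zero at z₂ = 2.7806.
So (2.7000, 0.2979), (2.8000, g(z₁)), (2.7806, 0) are collinear:
g(z₁) = 0.2979 · (2.8000 − 2.7806) / (2.7000 − 2.7806) = 0.2979 · (0.019400)/(-0.080600) = -0.071703

-0.0717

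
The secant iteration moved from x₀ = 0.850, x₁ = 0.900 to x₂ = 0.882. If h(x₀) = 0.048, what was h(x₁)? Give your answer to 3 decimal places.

The secant line through (0.850, 0.048) and (0.900, h(x₁)) crosses zero at x₂ = 0.882.
So (0.850, 0.048), (0.900, h(x₁)), (0.882, 0) are collinear:
h(x₁) = 0.048 · (0.900 − 0.882) / (0.850 − 0.882) = 0.048 · (0.01800)/(-0.03200) = -0.02700

-0.027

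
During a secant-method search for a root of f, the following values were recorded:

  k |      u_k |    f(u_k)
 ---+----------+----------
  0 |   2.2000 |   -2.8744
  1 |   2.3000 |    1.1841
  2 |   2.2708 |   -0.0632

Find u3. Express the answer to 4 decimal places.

2.2723

u3 = 2.2708 − (-0.0632)·(2.2708 − 2.3000) / (-0.0632 − 1.1841)
   = 2.2708 − (0.001845)/(-1.247300) = 2.272280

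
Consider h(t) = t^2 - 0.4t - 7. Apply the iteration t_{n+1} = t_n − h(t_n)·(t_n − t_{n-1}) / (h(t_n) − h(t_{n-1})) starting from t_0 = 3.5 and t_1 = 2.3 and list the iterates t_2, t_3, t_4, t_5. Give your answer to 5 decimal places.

h(3.5) = 3.8500000, h(2.3) = -2.6300000
t_2 = 2.3000000 − (-2.6300000)·(2.3000000 − 3.5000000) / (-2.6300000 − 3.8500000) = 2.3000000 − (3.1560000)/(-6.4800000) = 2.7870370
h(2.7870370) = -0.3472394
t_3 = 2.7870370 − (-0.3472394)·(2.7870370 − 2.3000000) / (-0.3472394 − (-2.6300000)) = 2.7870370 − (-0.1691184)/(2.2827606) = 2.8611221
h(2.8611221) = 0.0415708
t_4 = 2.8611221 − 0.0415708·(2.8611221 − 2.7870370) / (0.0415708 − (-0.3472394)) = 2.8611221 − (0.0030798)/(0.3888101) = 2.8532011
h(2.8532011) = -0.0005241
t_5 = 2.8532011 − (-0.0005241)·(2.8532011 − 2.8611221) / (-0.0005241 − 0.0415708) = 2.8532011 − (0.0000042)/(-0.0420948) = 2.8532997

2.78704, 2.86112, 2.85320, 2.85330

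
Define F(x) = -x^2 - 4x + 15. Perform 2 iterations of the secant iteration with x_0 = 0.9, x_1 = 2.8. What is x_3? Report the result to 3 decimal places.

2.355

F(0.9) = 10.59000, F(2.8) = -4.04000
x_2 = 2.80000 − (-4.04000)·(2.80000 − 0.90000) / (-4.04000 − 10.59000) = 2.80000 − (-7.67600)/(-14.63000) = 2.27532
F(2.27532) = 0.72160
x_3 = 2.27532 − 0.72160·(2.27532 − 2.80000) / (0.72160 − (-4.04000)) = 2.27532 − (-0.37861)/(4.76160) = 2.35484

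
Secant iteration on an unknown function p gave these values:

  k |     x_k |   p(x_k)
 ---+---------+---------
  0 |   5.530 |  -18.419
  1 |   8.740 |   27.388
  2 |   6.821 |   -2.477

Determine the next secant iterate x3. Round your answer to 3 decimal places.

x3 = 6.821 − (-2.477)·(6.821 − 8.740) / (-2.477 − 27.388)
   = 6.821 − (4.75336)/(-29.86500) = 6.98016

6.980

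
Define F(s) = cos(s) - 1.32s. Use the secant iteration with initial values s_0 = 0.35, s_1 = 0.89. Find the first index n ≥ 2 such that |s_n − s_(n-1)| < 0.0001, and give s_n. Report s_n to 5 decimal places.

F(0.35) = 0.4773727, F(0.89) = -0.5453880
s_2 = 0.8900000 − (-0.5453880)·(0.5400000)/(-1.0227607) = 0.6020446;  |Δ| = 0.2879554
F(0.6020446) = 0.0294806
s_3 = 0.6020446 − 0.0294806·(-0.2879554)/(0.5748686) = 0.6168116;  |Δ| = 0.0147670
F(0.6168116) = 0.0015356
s_4 = 0.6168116 − 0.0015356·(0.0147670)/(-0.0279450) = 0.6176230;  |Δ| = 0.0008114
F(0.6176230) = -0.0000052
s_5 = 0.6176230 − (-0.0000052)·(0.0008114)/(-0.0015408) = 0.6176203;  |Δ| = 0.0000027
|s_5 − s_4| = 0.0000027 < 0.0001

n = 5, s_n = 0.61762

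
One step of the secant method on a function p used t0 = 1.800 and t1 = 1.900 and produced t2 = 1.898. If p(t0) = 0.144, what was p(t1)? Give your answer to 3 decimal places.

The secant line through (1.800, 0.144) and (1.900, p(t1)) crosses zero at t2 = 1.898.
So (1.800, 0.144), (1.900, p(t1)), (1.898, 0) are collinear:
p(t1) = 0.144 · (1.900 − 1.898) / (1.800 − 1.898) = 0.144 · (0.00200)/(-0.09800) = -0.00294

-0.003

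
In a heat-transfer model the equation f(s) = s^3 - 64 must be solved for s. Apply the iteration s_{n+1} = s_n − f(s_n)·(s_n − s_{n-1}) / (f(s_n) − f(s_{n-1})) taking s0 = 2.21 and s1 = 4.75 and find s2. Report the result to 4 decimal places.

3.6122

f(2.21) = -53.206139, f(4.75) = 43.171875
s2 = 4.750000 − 43.171875·(4.750000 − 2.210000) / (43.171875 − (-53.206139)) = 4.750000 − (109.656563)/(96.378014) = 3.612224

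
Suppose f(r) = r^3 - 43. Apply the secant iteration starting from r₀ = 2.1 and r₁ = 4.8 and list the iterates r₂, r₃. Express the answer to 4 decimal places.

2.9990, 3.3442

f(2.1) = -33.739000, f(4.8) = 67.592000
r₂ = 4.800000 − 67.592000·(4.800000 − 2.100000) / (67.592000 − (-33.739000)) = 4.800000 − (182.498400)/(101.331000) = 2.998987
f(2.998987) = -16.027329
r₃ = 2.998987 − (-16.027329)·(2.998987 − 4.800000) / (-16.027329 − 67.592000) = 2.998987 − (28.865420)/(-83.619329) = 3.344188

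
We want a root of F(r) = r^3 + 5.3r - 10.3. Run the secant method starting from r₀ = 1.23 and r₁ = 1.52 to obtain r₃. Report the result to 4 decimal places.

1.4118

F(1.23) = -1.920133, F(1.52) = 1.267808
r₂ = 1.520000 − 1.267808·(1.520000 − 1.230000) / (1.267808 − (-1.920133)) = 1.520000 − (0.367664)/(3.187941) = 1.404670
F(1.404670) = -0.083694
r₃ = 1.404670 − (-0.083694)·(1.404670 − 1.520000) / (-0.083694 − 1.267808) = 1.404670 − (0.009652)/(-1.351502) = 1.411812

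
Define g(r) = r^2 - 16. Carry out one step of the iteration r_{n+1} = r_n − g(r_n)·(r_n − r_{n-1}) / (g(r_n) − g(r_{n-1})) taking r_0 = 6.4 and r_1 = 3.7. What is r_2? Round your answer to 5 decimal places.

3.92871

g(6.4) = 24.9600000, g(3.7) = -2.3100000
r_2 = 3.7000000 − (-2.3100000)·(3.7000000 − 6.4000000) / (-2.3100000 − 24.9600000) = 3.7000000 − (6.2370000)/(-27.2700000) = 3.9287129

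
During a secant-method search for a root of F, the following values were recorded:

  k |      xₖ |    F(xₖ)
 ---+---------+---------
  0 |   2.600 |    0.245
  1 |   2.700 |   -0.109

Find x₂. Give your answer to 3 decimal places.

2.669

x₂ = 2.700 − (-0.109)·(2.700 − 2.600) / (-0.109 − 0.245)
   = 2.700 − (-0.01090)/(-0.35400) = 2.66921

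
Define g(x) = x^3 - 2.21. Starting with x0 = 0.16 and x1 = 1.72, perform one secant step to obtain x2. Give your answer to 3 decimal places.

0.837

g(0.16) = -2.20590, g(1.72) = 2.87845
x2 = 1.72000 − 2.87845·(1.72000 − 0.16000) / (2.87845 − (-2.20590)) = 1.72000 − (4.49038)/(5.08435) = 0.83682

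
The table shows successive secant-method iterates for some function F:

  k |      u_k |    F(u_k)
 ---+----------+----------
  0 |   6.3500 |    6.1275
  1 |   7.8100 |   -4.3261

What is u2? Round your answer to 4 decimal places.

u2 = 7.8100 − (-4.3261)·(7.8100 − 6.3500) / (-4.3261 − 6.1275)
   = 7.8100 − (-6.316106)/(-10.453600) = 7.205796

7.2058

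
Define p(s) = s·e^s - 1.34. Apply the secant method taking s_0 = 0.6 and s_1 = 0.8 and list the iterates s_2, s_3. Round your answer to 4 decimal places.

0.6718, 0.6786

p(0.6) = -0.246729, p(0.8) = 0.440433
s_2 = 0.800000 − 0.440433·(0.800000 − 0.600000) / (0.440433 − (-0.246729)) = 0.800000 − (0.088087)/(0.687161) = 0.671811
p(0.671811) = -0.024742
s_3 = 0.671811 − (-0.024742)·(0.671811 − 0.800000) / (-0.024742 − 0.440433) = 0.671811 − (0.003172)/(-0.465175) = 0.678629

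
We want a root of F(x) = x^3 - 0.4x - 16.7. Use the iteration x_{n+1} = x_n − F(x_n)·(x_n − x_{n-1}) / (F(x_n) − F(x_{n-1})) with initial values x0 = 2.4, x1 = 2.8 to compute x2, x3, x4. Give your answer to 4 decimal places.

F(2.4) = -3.836000, F(2.8) = 4.132000
x2 = 2.800000 − 4.132000·(2.800000 − 2.400000) / (4.132000 − (-3.836000)) = 2.800000 − (1.652800)/(7.968000) = 2.592570
F(2.592570) = -0.311273
x3 = 2.592570 − (-0.311273)·(2.592570 − 2.800000) / (-0.311273 − 4.132000) = 2.592570 − (0.064567)/(-4.443273) = 2.607102
F(2.607102) = -0.022424
x4 = 2.607102 − (-0.022424)·(2.607102 − 2.592570) / (-0.022424 − (-0.311273)) = 2.607102 − (-0.000326)/(0.288849) = 2.608230

2.5926, 2.6071, 2.6082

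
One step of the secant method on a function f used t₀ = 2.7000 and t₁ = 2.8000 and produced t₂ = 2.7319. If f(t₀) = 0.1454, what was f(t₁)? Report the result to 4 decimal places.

-0.3104

The secant line through (2.7000, 0.1454) and (2.8000, f(t₁)) crosses zero at t₂ = 2.7319.
So (2.7000, 0.1454), (2.8000, f(t₁)), (2.7319, 0) are collinear:
f(t₁) = 0.1454 · (2.8000 − 2.7319) / (2.7000 − 2.7319) = 0.1454 · (0.068100)/(-0.031900) = -0.310399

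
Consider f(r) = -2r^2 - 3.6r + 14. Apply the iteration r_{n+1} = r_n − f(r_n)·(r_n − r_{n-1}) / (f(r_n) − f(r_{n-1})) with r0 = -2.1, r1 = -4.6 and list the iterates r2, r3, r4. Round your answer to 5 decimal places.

-3.40000, -3.65161, -3.69705

f(-2.1) = 12.7400000, f(-4.6) = -11.7600000
r2 = -4.6000000 − (-11.7600000)·(-4.6000000 − (-2.1000000)) / (-11.7600000 − 12.7400000) = -4.6000000 − (29.4000000)/(-24.5000000) = -3.4000000
f(-3.4000000) = 3.1200000
r3 = -3.4000000 − 3.1200000·(-3.4000000 − (-4.6000000)) / (3.1200000 − (-11.7600000)) = -3.4000000 − (3.7440000)/(14.8800000) = -3.6516129
f(-3.6516129) = 0.4772529
r4 = -3.6516129 − 0.4772529·(-3.6516129 − (-3.4000000)) / (0.4772529 − 3.1200000) = -3.6516129 − (-0.1200830)/(-2.6427471) = -3.6970516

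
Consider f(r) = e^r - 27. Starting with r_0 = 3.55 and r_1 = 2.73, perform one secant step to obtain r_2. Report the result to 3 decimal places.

f(3.55) = 7.81332, f(2.73) = -11.66711
r_2 = 2.73000 − (-11.66711)·(2.73000 − 3.55000) / (-11.66711 − 7.81332) = 2.73000 − (9.56703)/(-19.48043) = 3.22111

3.221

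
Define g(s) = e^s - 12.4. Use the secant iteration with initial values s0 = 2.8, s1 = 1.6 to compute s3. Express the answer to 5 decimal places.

2.59393

g(2.8) = 4.0446468, g(1.6) = -7.4469676
s2 = 1.6000000 − (-7.4469676)·(1.6000000 − 2.8000000) / (-7.4469676 − 4.0446468) = 1.6000000 − (8.9363611)/(-11.4916143) = 2.3776419
g(2.3776419) = -1.6205459
s3 = 2.3776419 − (-1.6205459)·(2.3776419 − 1.6000000) / (-1.6205459 − (-7.4469676)) = 2.3776419 − (-1.2602044)/(5.8264217) = 2.5939332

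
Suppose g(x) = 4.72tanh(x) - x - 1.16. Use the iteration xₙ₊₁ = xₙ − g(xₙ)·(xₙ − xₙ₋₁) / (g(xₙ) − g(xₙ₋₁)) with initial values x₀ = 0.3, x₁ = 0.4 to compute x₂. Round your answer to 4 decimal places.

0.3267

g(0.3) = -0.085004, g(0.4) = 0.233359
x₂ = 0.400000 − 0.233359·(0.400000 − 0.300000) / (0.233359 − (-0.085004)) = 0.400000 − (0.023336)/(0.318364) = 0.326700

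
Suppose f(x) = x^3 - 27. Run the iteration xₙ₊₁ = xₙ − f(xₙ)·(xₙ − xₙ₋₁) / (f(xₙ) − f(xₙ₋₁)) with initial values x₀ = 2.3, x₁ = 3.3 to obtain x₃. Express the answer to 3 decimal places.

f(2.3) = -14.83300, f(3.3) = 8.93700
x₂ = 3.30000 − 8.93700·(3.30000 − 2.30000) / (8.93700 − (-14.83300)) = 3.30000 − (8.93700)/(23.77000) = 2.92402
f(2.92402) = -1.99989
x₃ = 2.92402 − (-1.99989)·(2.92402 − 3.30000) / (-1.99989 − 8.93700) = 2.92402 − (0.75192)/(-10.93689) = 2.99277

2.993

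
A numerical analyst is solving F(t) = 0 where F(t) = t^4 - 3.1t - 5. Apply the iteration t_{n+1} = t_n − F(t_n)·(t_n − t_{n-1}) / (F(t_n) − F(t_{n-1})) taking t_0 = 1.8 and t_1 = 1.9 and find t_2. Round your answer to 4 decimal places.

F(1.8) = -0.082400, F(1.9) = 2.142100
t_2 = 1.900000 − 2.142100·(1.900000 − 1.800000) / (2.142100 − (-0.082400)) = 1.900000 − (0.214210)/(2.224500) = 1.803704

1.8037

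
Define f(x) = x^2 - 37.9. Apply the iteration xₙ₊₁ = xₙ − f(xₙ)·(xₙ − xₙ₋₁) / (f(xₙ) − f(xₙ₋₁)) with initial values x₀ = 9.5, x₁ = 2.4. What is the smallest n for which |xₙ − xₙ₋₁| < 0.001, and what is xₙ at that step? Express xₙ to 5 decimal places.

f(9.5) = 52.3500000, f(2.4) = -32.1400000
x₂ = 2.4000000 − (-32.1400000)·(-7.1000000)/(-84.4900000) = 5.1008403;  |Δ| = 2.7008403
f(5.1008403) = -11.8814279
x₃ = 5.1008403 − (-11.8814279)·(2.7008403)/(20.2585721) = 6.6848532;  |Δ| = 1.5840129
f(6.6848532) = 6.7872628
x₄ = 6.6848532 − 6.7872628·(1.5840129)/(18.6686907) = 6.1089633;  |Δ| = 0.5758900
f(6.1089633) = -0.5805679
x₅ = 6.1089633 − (-0.5805679)·(-0.5758900)/(-7.3678307) = 6.1543420;  |Δ| = 0.0453788
f(6.1543420) = -0.0240740
x₆ = 6.1543420 − (-0.0240740)·(0.0453788)/(0.5564939) = 6.1563051;  |Δ| = 0.0019631
f(6.1563051) = 0.0000929
x₇ = 6.1563051 − 0.0000929·(0.0019631)/(0.0241669) = 6.1562976;  |Δ| = 0.0000075
|x₇ − x₆| = 0.0000075 < 0.001

n = 7, xₙ = 6.15630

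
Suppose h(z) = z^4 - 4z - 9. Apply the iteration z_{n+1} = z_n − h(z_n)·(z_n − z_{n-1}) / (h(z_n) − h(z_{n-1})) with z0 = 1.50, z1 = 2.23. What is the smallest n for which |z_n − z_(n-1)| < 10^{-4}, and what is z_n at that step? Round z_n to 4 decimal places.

n = 6, z_n = 2.0347

h(1.50) = -9.937500, h(2.23) = 6.809734
z2 = 2.230000 − 6.809734·(0.730000)/(16.747234) = 1.933169;  |Δ| = 0.296831
h(1.933169) = -2.766454
z3 = 1.933169 − (-2.766454)·(-0.296831)/(-9.576189) = 2.018920;  |Δ| = 0.085751
h(2.018920) = -0.461599
z4 = 2.018920 − (-0.461599)·(0.085751)/(2.304855) = 2.036093;  |Δ| = 0.017174
h(2.036093) = 0.042261
z5 = 2.036093 − 0.042261·(0.017174)/(0.503860) = 2.034653;  |Δ| = 0.001440
h(2.034653) = -0.000560
z6 = 2.034653 − (-0.000560)·(-0.001440)/(-0.042821) = 2.034672;  |Δ| = 0.000019
|z6 − z5| = 0.000019 < 10^{-4}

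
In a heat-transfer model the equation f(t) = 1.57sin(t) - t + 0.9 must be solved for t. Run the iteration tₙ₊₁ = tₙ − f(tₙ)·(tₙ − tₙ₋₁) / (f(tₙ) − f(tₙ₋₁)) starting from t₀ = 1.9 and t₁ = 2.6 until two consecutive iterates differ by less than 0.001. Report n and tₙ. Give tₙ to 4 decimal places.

f(1.9) = 0.485691, f(2.6) = -0.890663
t₂ = 2.600000 − (-0.890663)·(0.700000)/(-1.376354) = 2.147018;  |Δ| = 0.452982
f(2.147018) = 0.069470
t₃ = 2.147018 − 0.069470·(-0.452982)/(0.960133) = 2.179793;  |Δ| = 0.032776
f(2.179793) = 0.007956
t₄ = 2.179793 − 0.007956·(0.032776)/(-0.061515) = 2.184032;  |Δ| = 0.004239
f(2.184032) = -0.000102
t₅ = 2.184032 − (-0.000102)·(0.004239)/(-0.008057) = 2.183979;  |Δ| = 0.000053
|t₅ − t₄| = 0.000053 < 0.001

n = 5, tₙ = 2.1840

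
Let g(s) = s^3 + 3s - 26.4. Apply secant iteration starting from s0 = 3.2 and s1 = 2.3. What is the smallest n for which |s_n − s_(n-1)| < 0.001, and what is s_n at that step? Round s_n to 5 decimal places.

n = 5, s_n = 2.64335

g(3.2) = 15.9680000, g(2.3) = -7.3330000
s2 = 2.3000000 − (-7.3330000)·(-0.9000000)/(-23.3010000) = 2.5832368;  |Δ| = 0.2832368
g(2.5832368) = -1.4120608
s3 = 2.5832368 − (-1.4120608)·(0.2832368)/(5.9209392) = 2.6507848;  |Δ| = 0.0675480
g(2.6507848) = 0.1785172
s4 = 2.6507848 − 0.1785172·(0.0675480)/(1.5905780) = 2.6432036;  |Δ| = 0.0075812
g(2.6432036) = -0.0035811
s5 = 2.6432036 − (-0.0035811)·(-0.0075812)/(-0.1820983) = 2.6433527;  |Δ| = 0.0001491
|s5 − s4| = 0.0001491 < 0.001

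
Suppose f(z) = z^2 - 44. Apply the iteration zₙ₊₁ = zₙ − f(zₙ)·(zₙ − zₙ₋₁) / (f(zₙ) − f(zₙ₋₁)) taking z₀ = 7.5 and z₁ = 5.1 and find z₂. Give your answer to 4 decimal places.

f(7.5) = 12.250000, f(5.1) = -17.990000
z₂ = 5.100000 − (-17.990000)·(5.100000 − 7.500000) / (-17.990000 − 12.250000) = 5.100000 − (43.176000)/(-30.240000) = 6.527778

6.5278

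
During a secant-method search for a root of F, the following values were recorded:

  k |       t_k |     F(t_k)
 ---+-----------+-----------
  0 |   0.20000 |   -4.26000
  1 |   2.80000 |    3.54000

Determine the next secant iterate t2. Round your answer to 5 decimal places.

t2 = 2.80000 − 3.54000·(2.80000 − 0.20000) / (3.54000 − (-4.26000))
   = 2.80000 − (9.2040000)/(7.8000000) = 1.6200000

1.62000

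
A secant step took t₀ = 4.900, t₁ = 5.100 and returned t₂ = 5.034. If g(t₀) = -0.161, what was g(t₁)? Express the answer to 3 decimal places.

The secant line through (4.900, -0.161) and (5.100, g(t₁)) crosses zero at t₂ = 5.034.
So (4.900, -0.161), (5.100, g(t₁)), (5.034, 0) are collinear:
g(t₁) = -0.161 · (5.100 − 5.034) / (4.900 − 5.034) = -0.161 · (0.06600)/(-0.13400) = 0.07930

0.079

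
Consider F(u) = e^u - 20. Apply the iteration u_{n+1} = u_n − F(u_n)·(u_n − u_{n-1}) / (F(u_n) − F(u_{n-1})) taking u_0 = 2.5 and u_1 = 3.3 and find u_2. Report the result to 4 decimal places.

2.9189

F(2.5) = -7.817506, F(3.3) = 7.112639
u_2 = 3.300000 − 7.112639·(3.300000 − 2.500000) / (7.112639 − (-7.817506)) = 3.300000 − (5.690111)/(14.930145) = 2.918884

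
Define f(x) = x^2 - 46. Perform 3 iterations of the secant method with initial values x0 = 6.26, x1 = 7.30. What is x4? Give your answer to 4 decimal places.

f(6.26) = -6.812400, f(7.30) = 7.290000
x2 = 7.300000 − 7.290000·(7.300000 − 6.260000) / (7.290000 − (-6.812400)) = 7.300000 − (7.581600)/(14.102400) = 6.762389
f(6.762389) = -0.270090
x3 = 6.762389 − (-0.270090)·(6.762389 − 7.300000) / (-0.270090 − 7.290000) = 6.762389 − (0.145203)/(-7.560090) = 6.781596
f(6.781596) = -0.009957
x4 = 6.781596 − (-0.009957)·(6.781596 − 6.762389) / (-0.009957 − (-0.270090)) = 6.781596 − (-0.000191)/(0.260133) = 6.782331

6.7823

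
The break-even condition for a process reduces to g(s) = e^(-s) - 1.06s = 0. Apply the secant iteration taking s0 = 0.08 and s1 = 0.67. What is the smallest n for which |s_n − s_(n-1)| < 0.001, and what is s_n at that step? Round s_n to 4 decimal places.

g(0.08) = 0.838316, g(0.67) = -0.198491
s2 = 0.670000 − (-0.198491)·(0.590000)/(-1.036808) = 0.557048;  |Δ| = 0.112952
g(0.557048) = -0.017572
s3 = 0.557048 − (-0.017572)·(-0.112952)/(0.180919) = 0.546077;  |Δ| = 0.010971
g(0.546077) = 0.000377
s4 = 0.546077 − 0.000377·(-0.010971)/(0.017949) = 0.546307;  |Δ| = 0.000230
|s4 − s3| = 0.000230 < 0.001

n = 4, s_n = 0.5463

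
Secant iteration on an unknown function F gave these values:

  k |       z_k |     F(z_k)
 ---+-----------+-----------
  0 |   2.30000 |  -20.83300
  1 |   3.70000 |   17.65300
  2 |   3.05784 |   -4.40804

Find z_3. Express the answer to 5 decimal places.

3.18615

z_3 = 3.05784 − (-4.40804)·(3.05784 − 3.70000) / (-4.40804 − 17.65300)
   = 3.05784 − (2.8306670)/(-22.0610400) = 3.1861507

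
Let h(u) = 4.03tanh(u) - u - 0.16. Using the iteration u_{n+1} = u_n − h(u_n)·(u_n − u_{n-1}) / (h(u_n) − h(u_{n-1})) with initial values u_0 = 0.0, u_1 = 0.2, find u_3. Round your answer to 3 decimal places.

h(0.0) = -0.16000, h(0.2) = 0.43542
u_2 = 0.20000 − 0.43542·(0.20000 − 0.00000) / (0.43542 − (-0.16000)) = 0.20000 − (0.08708)/(0.59542) = 0.05374
h(0.05374) = 0.00263
u_3 = 0.05374 − 0.00263·(0.05374 − 0.20000) / (0.00263 − 0.43542) = 0.05374 − (-0.00039)/(-0.43279) = 0.05285

0.053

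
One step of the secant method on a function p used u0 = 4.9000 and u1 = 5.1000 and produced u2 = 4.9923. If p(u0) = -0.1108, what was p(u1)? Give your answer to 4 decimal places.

The secant line through (4.9000, -0.1108) and (5.1000, p(u1)) crosses zero at u2 = 4.9923.
So (4.9000, -0.1108), (5.1000, p(u1)), (4.9923, 0) are collinear:
p(u1) = -0.1108 · (5.1000 − 4.9923) / (4.9000 − 4.9923) = -0.1108 · (0.107700)/(-0.092300) = 0.129287

0.1293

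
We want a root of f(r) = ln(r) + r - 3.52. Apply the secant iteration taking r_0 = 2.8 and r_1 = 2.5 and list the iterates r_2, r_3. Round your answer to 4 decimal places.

2.5753, 2.5744

f(2.8) = 0.309619, f(2.5) = -0.103709
r_2 = 2.500000 − (-0.103709)·(2.500000 − 2.800000) / (-0.103709 − 0.309619) = 2.500000 − (0.031113)/(-0.413329) = 2.575274
f(2.575274) = 0.001230
r_3 = 2.575274 − 0.001230·(2.575274 − 2.500000) / (0.001230 − (-0.103709)) = 2.575274 − (0.000093)/(0.104939) = 2.574392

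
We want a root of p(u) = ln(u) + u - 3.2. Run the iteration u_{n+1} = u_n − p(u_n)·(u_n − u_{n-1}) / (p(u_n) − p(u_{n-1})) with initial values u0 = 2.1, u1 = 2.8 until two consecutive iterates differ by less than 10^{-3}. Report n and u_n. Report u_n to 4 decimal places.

p(2.1) = -0.358063, p(2.8) = 0.629619
u2 = 2.800000 − 0.629619·(0.700000)/(0.987682) = 2.353770;  |Δ| = 0.446230
p(2.353770) = 0.009788
u3 = 2.353770 − 0.009788·(-0.446230)/(-0.619831) = 2.346723;  |Δ| = 0.007047
p(2.346723) = -0.000257
u4 = 2.346723 − (-0.000257)·(-0.007047)/(-0.010045) = 2.346903;  |Δ| = 0.000180
|u4 − u3| = 0.000180 < 10^{-3}

n = 4, u_n = 2.3469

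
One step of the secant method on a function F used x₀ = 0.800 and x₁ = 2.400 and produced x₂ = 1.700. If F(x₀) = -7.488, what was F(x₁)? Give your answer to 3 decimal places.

The secant line through (0.800, -7.488) and (2.400, F(x₁)) crosses zero at x₂ = 1.700.
So (0.800, -7.488), (2.400, F(x₁)), (1.700, 0) are collinear:
F(x₁) = -7.488 · (2.400 − 1.700) / (0.800 − 1.700) = -7.488 · (0.70000)/(-0.90000) = 5.82400

5.824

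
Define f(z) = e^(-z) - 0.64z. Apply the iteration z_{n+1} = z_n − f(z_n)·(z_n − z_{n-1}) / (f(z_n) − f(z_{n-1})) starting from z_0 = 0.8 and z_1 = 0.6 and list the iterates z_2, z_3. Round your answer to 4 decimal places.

f(0.8) = -0.062671, f(0.6) = 0.164812
z_2 = 0.600000 − 0.164812·(0.600000 − 0.800000) / (0.164812 − (-0.062671)) = 0.600000 − (-0.032962)/(0.227483) = 0.744900
f(0.744900) = -0.001955
z_3 = 0.744900 − (-0.001955)·(0.744900 − 0.600000) / (-0.001955 − 0.164812) = 0.744900 − (-0.000283)/(-0.166766) = 0.743202

0.7449, 0.7432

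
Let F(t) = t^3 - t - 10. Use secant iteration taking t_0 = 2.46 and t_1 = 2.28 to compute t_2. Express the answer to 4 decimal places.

2.3070

F(2.46) = 2.426936, F(2.28) = -0.427648
t_2 = 2.280000 − (-0.427648)·(2.280000 − 2.460000) / (-0.427648 − 2.426936) = 2.280000 − (0.076977)/(-2.854584) = 2.306966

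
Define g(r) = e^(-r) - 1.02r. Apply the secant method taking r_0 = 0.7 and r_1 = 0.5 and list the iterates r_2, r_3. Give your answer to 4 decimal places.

g(0.7) = -0.217415, g(0.5) = 0.096531
r_2 = 0.500000 − 0.096531·(0.500000 − 0.700000) / (0.096531 − (-0.217415)) = 0.500000 − (-0.019306)/(0.313945) = 0.561495
g(0.561495) = -0.002369
r_3 = 0.561495 − (-0.002369)·(0.561495 − 0.500000) / (-0.002369 − 0.096531) = 0.561495 − (-0.000146)/(-0.098900) = 0.560022

0.5615, 0.5600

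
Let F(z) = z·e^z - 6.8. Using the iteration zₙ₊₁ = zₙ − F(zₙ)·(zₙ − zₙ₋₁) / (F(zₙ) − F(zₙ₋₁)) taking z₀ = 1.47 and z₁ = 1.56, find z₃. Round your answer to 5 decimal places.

F(1.47) = -0.4066243, F(1.56) = 0.6237611
z₂ = 1.5600000 − 0.6237611·(1.5600000 − 1.4700000) / (0.6237611 − (-0.4066243)) = 1.5600000 − (0.0561385)/(1.0303855) = 1.5055170
F(1.5055170) = -0.0154135
z₃ = 1.5055170 − (-0.0154135)·(1.5055170 − 1.5600000) / (-0.0154135 − 0.6237611) = 1.5055170 − (0.0008398)/(-0.6391747) = 1.5068308

1.50683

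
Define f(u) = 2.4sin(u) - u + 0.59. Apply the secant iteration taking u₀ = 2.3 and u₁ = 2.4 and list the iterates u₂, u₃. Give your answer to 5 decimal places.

2.32967, 2.33033

f(2.3) = 0.0796925, f(2.4) = -0.1888884
u₂ = 2.4000000 − (-0.1888884)·(2.4000000 − 2.3000000) / (-0.1888884 − 0.0796925) = 2.4000000 − (-0.0188888)/(-0.2685809) = 2.3296717
f(2.3296717) = 0.0017931
u₃ = 2.3296717 − 0.0017931·(2.3296717 − 2.4000000) / (0.0017931 − (-0.1888884)) = 2.3296717 − (-0.0001261)/(0.1906815) = 2.3303330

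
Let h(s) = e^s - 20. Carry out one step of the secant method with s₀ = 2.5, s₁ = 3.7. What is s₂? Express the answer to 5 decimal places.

2.83190

h(2.5) = -7.8175060, h(3.7) = 20.4473044
s₂ = 3.7000000 − 20.4473044·(3.7000000 − 2.5000000) / (20.4473044 − (-7.8175060)) = 3.7000000 − (24.5367652)/(28.2648104) = 2.8318971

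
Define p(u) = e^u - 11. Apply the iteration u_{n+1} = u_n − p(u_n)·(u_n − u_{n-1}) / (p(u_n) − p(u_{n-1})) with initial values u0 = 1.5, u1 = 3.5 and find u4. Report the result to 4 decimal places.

p(1.5) = -6.518311, p(3.5) = 22.115452
u2 = 3.500000 − 22.115452·(3.500000 − 1.500000) / (22.115452 − (-6.518311)) = 3.500000 − (44.230904)/(28.633763) = 1.955288
p(1.955288) = -3.934043
u3 = 1.955288 − (-3.934043)·(1.955288 − 3.500000) / (-3.934043 − 22.115452) = 1.955288 − (6.076962)/(-26.049495) = 2.188574
p(2.188574) = -2.077522
u4 = 2.188574 − (-2.077522)·(2.188574 − 1.955288) / (-2.077522 − (-3.934043)) = 2.188574 − (-0.484655)/(1.856521) = 2.449629

2.4496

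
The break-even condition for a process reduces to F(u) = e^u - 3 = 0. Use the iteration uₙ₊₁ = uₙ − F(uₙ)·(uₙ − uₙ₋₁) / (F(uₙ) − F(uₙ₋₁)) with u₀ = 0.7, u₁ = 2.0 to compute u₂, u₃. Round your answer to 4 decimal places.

0.9385, 1.0360

F(0.7) = -0.986247, F(2.0) = 4.389056
u₂ = 2.000000 − 4.389056·(2.000000 − 0.700000) / (4.389056 − (-0.986247)) = 2.000000 − (5.705773)/(5.375303) = 0.938521
F(0.938521) = -0.443803
u₃ = 0.938521 − (-0.443803)·(0.938521 − 2.000000) / (-0.443803 − 4.389056) = 0.938521 − (0.471087)/(-4.832859) = 1.035997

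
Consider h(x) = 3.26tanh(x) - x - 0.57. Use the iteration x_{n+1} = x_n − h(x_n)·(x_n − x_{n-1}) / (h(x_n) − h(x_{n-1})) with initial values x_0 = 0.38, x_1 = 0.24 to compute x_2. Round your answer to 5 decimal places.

h(0.38) = 0.2324263, h(0.24) = -0.0422839
x_2 = 0.2400000 − (-0.0422839)·(0.2400000 − 0.3800000) / (-0.0422839 − 0.2324263) = 0.2400000 − (0.0059197)/(-0.2747102) = 0.2615490

0.26155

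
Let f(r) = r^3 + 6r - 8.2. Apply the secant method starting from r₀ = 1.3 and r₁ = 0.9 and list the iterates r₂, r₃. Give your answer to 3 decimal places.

f(1.3) = 1.79700, f(0.9) = -2.07100
r₂ = 0.90000 − (-2.07100)·(0.90000 − 1.30000) / (-2.07100 − 1.79700) = 0.90000 − (0.82840)/(-3.86800) = 1.11417
f(1.11417) = -0.13190
r₃ = 1.11417 − (-0.13190)·(1.11417 − 0.90000) / (-0.13190 − (-2.07100)) = 1.11417 − (-0.02825)/(1.93910) = 1.12874

1.114, 1.129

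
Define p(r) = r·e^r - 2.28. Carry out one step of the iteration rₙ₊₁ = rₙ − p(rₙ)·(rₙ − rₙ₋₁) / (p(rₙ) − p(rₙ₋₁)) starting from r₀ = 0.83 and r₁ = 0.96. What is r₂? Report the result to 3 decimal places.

p(0.83) = -0.37655, p(0.96) = 0.22723
r₂ = 0.96000 − 0.22723·(0.96000 − 0.83000) / (0.22723 − (-0.37655)) = 0.96000 − (0.02954)/(0.60377) = 0.91107

0.911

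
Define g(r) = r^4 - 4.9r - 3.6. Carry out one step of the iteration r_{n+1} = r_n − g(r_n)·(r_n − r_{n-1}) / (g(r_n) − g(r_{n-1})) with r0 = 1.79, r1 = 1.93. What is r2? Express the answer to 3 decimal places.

1.891

g(1.79) = -2.10474, g(1.93) = 0.81788
r2 = 1.93000 − 0.81788·(1.93000 − 1.79000) / (0.81788 − (-2.10474)) = 1.93000 − (0.11450)/(2.92262) = 1.89082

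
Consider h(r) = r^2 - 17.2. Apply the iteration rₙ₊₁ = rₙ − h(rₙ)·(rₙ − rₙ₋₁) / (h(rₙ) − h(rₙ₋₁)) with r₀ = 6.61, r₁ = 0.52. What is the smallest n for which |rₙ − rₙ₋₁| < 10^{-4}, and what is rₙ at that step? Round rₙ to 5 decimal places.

n = 8, rₙ = 4.14729

h(6.61) = 26.4921000, h(0.52) = -16.9296000
r₂ = 0.5200000 − (-16.9296000)·(-6.0900000)/(-43.4217000) = 2.8944180;  |Δ| = 2.3744180
h(2.8944180) = -8.8223447
r₃ = 2.8944180 − (-8.8223447)·(2.3744180)/(8.1072553) = 5.4782682;  |Δ| = 2.5838503
h(5.4782682) = 12.8114226
r₄ = 5.4782682 − 12.8114226·(2.5838503)/(21.6337673) = 3.9481234;  |Δ| = 1.5301449
h(3.9481234) = -1.6123219
r₅ = 3.9481234 − (-1.6123219)·(-1.5301449)/(-14.4237445) = 4.1191667;  |Δ| = 0.1710434
h(4.1191667) = -0.2324653
r₆ = 4.1191667 − (-0.2324653)·(0.1710434)/(1.3798566) = 4.1479825;  |Δ| = 0.0288158
h(4.1479825) = 0.0057591
r₇ = 4.1479825 − 0.0057591·(0.0288158)/(0.2382244) = 4.1472859;  |Δ| = 0.0006966
h(4.1472859) = -0.0000196
r₈ = 4.1472859 − (-0.0000196)·(-0.0006966)/(-0.0057787) = 4.1472883;  |Δ| = 0.0000024
|r₈ − r₇| = 0.0000024 < 10^{-4}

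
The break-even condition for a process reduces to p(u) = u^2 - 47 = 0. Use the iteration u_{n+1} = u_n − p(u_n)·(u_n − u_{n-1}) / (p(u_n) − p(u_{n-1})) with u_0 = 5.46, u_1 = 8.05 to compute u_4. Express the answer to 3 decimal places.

6.856

p(5.46) = -17.18840, p(8.05) = 17.80250
u_2 = 8.05000 − 17.80250·(8.05000 − 5.46000) / (17.80250 − (-17.18840)) = 8.05000 − (46.10848)/(34.99090) = 6.73227
p(6.73227) = -1.67651
u_3 = 6.73227 − (-1.67651)·(6.73227 − 8.05000) / (-1.67651 − 17.80250) = 6.73227 − (2.20918)/(-19.47901) = 6.84569
p(6.84569) = -0.13659
u_4 = 6.84569 − (-0.13659)·(6.84569 − 6.73227) / (-0.13659 − (-1.67651)) = 6.84569 − (-0.01549)/(1.53992) = 6.85575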